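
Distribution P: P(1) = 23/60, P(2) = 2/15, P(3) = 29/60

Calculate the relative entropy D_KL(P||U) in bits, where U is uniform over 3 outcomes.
0.1601 bits

U(i) = 1/3 for all i

D_KL(P||U) = Σ P(x) log₂(P(x) / (1/3))
           = Σ P(x) log₂(P(x)) + log₂(3)
           = log₂(3) - H(P)

H(P) = -Σ P(x) log₂(P(x)):
  -P(1)·log₂(P(1)) = -(23/60)·log₂(23/60) = 0.53028
  -P(2)·log₂(P(2)) = -(2/15)·log₂(2/15) = 0.38759
  -P(3)·log₂(P(3)) = -(29/60)·log₂(29/60) = 0.50697
H(P) = 0.53028 + 0.38759 + 0.50697 = 1.42484 bits

log₂(3) = 1.58496 bits

D_KL(P||U) = 1.58496 - 1.42484 = 0.16012 ≈ 0.1601 bits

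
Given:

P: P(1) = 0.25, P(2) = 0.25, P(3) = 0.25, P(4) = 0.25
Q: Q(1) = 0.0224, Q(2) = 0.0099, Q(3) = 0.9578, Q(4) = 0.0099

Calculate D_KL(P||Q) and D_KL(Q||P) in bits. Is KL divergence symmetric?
D_KL(P||Q) = 2.7148 bits, D_KL(Q||P) = 1.6858 bits. No, KL divergence is not symmetric.

D_KL(P||Q) = Σ P(x) log₂(P(x)/Q(x))

Computing term by term:
  P(1)·log₂(P(1)/Q(1)) = 0.25·log₂(0.25/0.0224) = 0.87009
  P(2)·log₂(P(2)/Q(2)) = 0.25·log₂(0.25/0.0099) = 1.16459
  P(3)·log₂(P(3)/Q(3)) = 0.25·log₂(0.25/0.9578) = -0.48445
  P(4)·log₂(P(4)/Q(4)) = 0.25·log₂(0.25/0.0099) = 1.16459

D_KL(P||Q) = 0.87009 + 1.16459 - 0.48445 + 1.16459 = 2.71482 ≈ 2.7148 bits

D_KL(Q||P) = Σ Q(x) log₂(Q(x)/P(x))

Computing term by term:
  Q(1)·log₂(Q(1)/P(1)) = 0.0224·log₂(0.0224/0.25) = -0.07796
  Q(2)·log₂(Q(2)/P(2)) = 0.0099·log₂(0.0099/0.25) = -0.04612
  Q(3)·log₂(Q(3)/P(3)) = 0.9578·log₂(0.9578/0.25) = 1.85602
  Q(4)·log₂(Q(4)/P(4)) = 0.0099·log₂(0.0099/0.25) = -0.04612

D_KL(Q||P) = -0.07796 - 0.04612 + 1.85602 - 0.04612 = 1.68582 ≈ 1.6858 bits

These are NOT equal (difference: 1.0290 bits). KL divergence is asymmetric: D_KL(P||Q) ≠ D_KL(Q||P) in general.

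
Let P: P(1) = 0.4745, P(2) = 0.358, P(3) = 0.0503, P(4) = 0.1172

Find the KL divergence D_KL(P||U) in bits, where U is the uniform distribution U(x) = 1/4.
0.3797 bits

U(i) = 1/4 for all i

D_KL(P||U) = Σ P(x) log₂(P(x) / (1/4))
           = Σ P(x) log₂(P(x)) + log₂(4)
           = log₂(4) - H(P)

H(P) = -Σ P(x) log₂(P(x)):
  -P(1)·log₂(P(1)) = -(0.4745)·log₂(0.4745) = 0.51033
  -P(2)·log₂(P(2)) = -(0.358)·log₂(0.358) = 0.53054
  -P(3)·log₂(P(3)) = -(0.0503)·log₂(0.0503) = 0.21696
  -P(4)·log₂(P(4)) = -(0.1172)·log₂(0.1172) = 0.36249
H(P) = 0.51033 + 0.53054 + 0.21696 + 0.36249 = 1.62032 bits

log₂(4) = 2.00000 bits

D_KL(P||U) = 2.00000 - 1.62032 = 0.37968 ≈ 0.3797 bits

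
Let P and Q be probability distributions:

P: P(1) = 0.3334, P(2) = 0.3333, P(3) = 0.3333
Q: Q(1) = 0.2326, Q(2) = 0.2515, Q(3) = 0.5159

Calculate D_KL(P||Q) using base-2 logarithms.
0.0985 bits

D_KL(P||Q) = Σ P(x) log₂(P(x)/Q(x))

Computing term by term:
  P(1)·log₂(P(1)/Q(1)) = 0.3334·log₂(0.3334/0.2326) = 0.17317
  P(2)·log₂(P(2)/Q(2)) = 0.3333·log₂(0.3333/0.2515) = 0.13541
  P(3)·log₂(P(3)/Q(3)) = 0.3333·log₂(0.3333/0.5159) = -0.21007

D_KL(P||Q) = 0.17317 + 0.13541 - 0.21007 = 0.09851 ≈ 0.0985 bits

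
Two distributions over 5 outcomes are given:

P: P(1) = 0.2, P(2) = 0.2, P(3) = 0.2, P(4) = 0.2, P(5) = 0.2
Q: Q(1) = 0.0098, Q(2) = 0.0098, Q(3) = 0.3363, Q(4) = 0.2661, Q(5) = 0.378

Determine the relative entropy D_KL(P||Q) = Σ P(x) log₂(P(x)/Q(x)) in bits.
1.3244 bits

D_KL(P||Q) = Σ P(x) log₂(P(x)/Q(x))

Computing term by term:
  P(1)·log₂(P(1)/Q(1)) = 0.2·log₂(0.2/0.0098) = 0.87021
  P(2)·log₂(P(2)/Q(2)) = 0.2·log₂(0.2/0.0098) = 0.87021
  P(3)·log₂(P(3)/Q(3)) = 0.2·log₂(0.2/0.3363) = -0.14995
  P(4)·log₂(P(4)/Q(4)) = 0.2·log₂(0.2/0.2661) = -0.08239
  P(5)·log₂(P(5)/Q(5)) = 0.2·log₂(0.2/0.378) = -0.18368

D_KL(P||Q) = 0.87021 + 0.87021 - 0.14995 - 0.08239 - 0.18368 = 1.32440 ≈ 1.3244 bits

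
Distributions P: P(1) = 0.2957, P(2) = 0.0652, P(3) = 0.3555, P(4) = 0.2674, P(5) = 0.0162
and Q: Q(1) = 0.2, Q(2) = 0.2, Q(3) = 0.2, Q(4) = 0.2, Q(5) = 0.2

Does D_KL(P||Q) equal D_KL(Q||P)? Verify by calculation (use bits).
D_KL(P||Q) = 0.4097 bits, D_KL(Q||P) = 0.6860 bits. No — D_KL(P||Q) ≠ D_KL(Q||P) for this pair.

D_KL(P||Q) = Σ P(x) log₂(P(x)/Q(x))

Computing term by term:
  P(1)·log₂(P(1)/Q(1)) = 0.2957·log₂(0.2957/0.2) = 0.16681
  P(2)·log₂(P(2)/Q(2)) = 0.0652·log₂(0.0652/0.2) = -0.10543
  P(3)·log₂(P(3)/Q(3)) = 0.3555·log₂(0.3555/0.2) = 0.29501
  P(4)·log₂(P(4)/Q(4)) = 0.2674·log₂(0.2674/0.2) = 0.11204
  P(5)·log₂(P(5)/Q(5)) = 0.0162·log₂(0.0162/0.2) = -0.05874

D_KL(P||Q) = 0.16681 - 0.10543 + 0.29501 + 0.11204 - 0.05874 = 0.40969 ≈ 0.4097 bits

D_KL(Q||P) = Σ Q(x) log₂(Q(x)/P(x))

Computing term by term:
  Q(1)·log₂(Q(1)/P(1)) = 0.2·log₂(0.2/0.2957) = -0.11283
  Q(2)·log₂(Q(2)/P(2)) = 0.2·log₂(0.2/0.0652) = 0.32341
  Q(3)·log₂(Q(3)/P(3)) = 0.2·log₂(0.2/0.3555) = -0.16597
  Q(4)·log₂(Q(4)/P(4)) = 0.2·log₂(0.2/0.2674) = -0.08380
  Q(5)·log₂(Q(5)/P(5)) = 0.2·log₂(0.2/0.0162) = 0.72519

D_KL(Q||P) = -0.11283 + 0.32341 - 0.16597 - 0.08380 + 0.72519 = 0.68600 ≈ 0.6860 bits

These are NOT equal (difference: 0.2763 bits). KL divergence is asymmetric: D_KL(P||Q) ≠ D_KL(Q||P) in general.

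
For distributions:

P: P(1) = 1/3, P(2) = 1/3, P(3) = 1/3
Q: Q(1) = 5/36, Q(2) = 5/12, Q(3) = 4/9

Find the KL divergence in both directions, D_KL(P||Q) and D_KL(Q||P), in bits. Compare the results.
D_KL(P||Q) = 0.1754 bits, D_KL(Q||P) = 0.1432 bits. D_KL(P||Q) is larger than D_KL(Q||P) by 0.0322 bits; the two directions differ.

D_KL(P||Q) = Σ P(x) log₂(P(x)/Q(x))

Computing term by term:
  P(1)·log₂(P(1)/Q(1)) = (1/3)·log₂((1/3)/(5/36)) = 0.42101
  P(2)·log₂(P(2)/Q(2)) = (1/3)·log₂((1/3)/(5/12)) = -0.10731
  P(3)·log₂(P(3)/Q(3)) = (1/3)·log₂((1/3)/(4/9)) = -0.13835

D_KL(P||Q) = 0.42101 - 0.10731 - 0.13835 = 0.17535 ≈ 0.1754 bits

D_KL(Q||P) = Σ Q(x) log₂(Q(x)/P(x))

Computing term by term:
  Q(1)·log₂(Q(1)/P(1)) = (5/36)·log₂((5/36)/(1/3)) = -0.17542
  Q(2)·log₂(Q(2)/P(2)) = (5/12)·log₂((5/12)/(1/3)) = 0.13414
  Q(3)·log₂(Q(3)/P(3)) = (4/9)·log₂((4/9)/(1/3)) = 0.18446

D_KL(Q||P) = -0.17542 + 0.13414 + 0.18446 = 0.14318 ≈ 0.1432 bits

These are NOT equal (difference: 0.0322 bits). KL divergence is asymmetric: D_KL(P||Q) ≠ D_KL(Q||P) in general.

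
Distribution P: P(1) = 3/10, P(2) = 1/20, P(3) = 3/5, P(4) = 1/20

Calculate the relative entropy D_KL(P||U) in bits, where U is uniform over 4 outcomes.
0.6045 bits

U(i) = 1/4 for all i

D_KL(P||U) = Σ P(x) log₂(P(x) / (1/4))
           = Σ P(x) log₂(P(x)) + log₂(4)
           = log₂(4) - H(P)

H(P) = -Σ P(x) log₂(P(x)):
  -P(1)·log₂(P(1)) = -(3/10)·log₂(3/10) = 0.52109
  -P(2)·log₂(P(2)) = -(1/20)·log₂(1/20) = 0.21610
  -P(3)·log₂(P(3)) = -(3/5)·log₂(3/5) = 0.44218
  -P(4)·log₂(P(4)) = -(1/20)·log₂(1/20) = 0.21610
H(P) = 0.52109 + 0.21610 + 0.44218 + 0.21610 = 1.39547 bits

log₂(4) = 2.00000 bits

D_KL(P||U) = 2.00000 - 1.39547 = 0.60453 ≈ 0.6045 bits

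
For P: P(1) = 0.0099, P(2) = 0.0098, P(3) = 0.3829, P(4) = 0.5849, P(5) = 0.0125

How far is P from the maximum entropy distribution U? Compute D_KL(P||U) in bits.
1.1287 bits

U(i) = 1/5 for all i

D_KL(P||U) = Σ P(x) log₂(P(x) / (1/5))
           = Σ P(x) log₂(P(x)) + log₂(5)
           = log₂(5) - H(P)

H(P) = -Σ P(x) log₂(P(x)):
  -P(1)·log₂(P(1)) = -(0.0099)·log₂(0.0099) = 0.06592
  -P(2)·log₂(P(2)) = -(0.0098)·log₂(0.0098) = 0.06540
  -P(3)·log₂(P(3)) = -(0.3829)·log₂(0.3829) = 0.53030
  -P(4)·log₂(P(4)) = -(0.5849)·log₂(0.5849) = 0.45256
  -P(5)·log₂(P(5)) = -(0.0125)·log₂(0.0125) = 0.07902
H(P) = 0.06592 + 0.06540 + 0.53030 + 0.45256 + 0.07902 = 1.19320 bits

log₂(5) = 2.32193 bits

D_KL(P||U) = 2.32193 - 1.19320 = 1.12873 ≈ 1.1287 bits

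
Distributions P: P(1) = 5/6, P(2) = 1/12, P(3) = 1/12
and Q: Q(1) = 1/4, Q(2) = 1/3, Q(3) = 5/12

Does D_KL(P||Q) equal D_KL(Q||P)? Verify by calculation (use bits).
D_KL(P||Q) = 1.0873 bits, D_KL(Q||P) = 1.1999 bits. No — D_KL(P||Q) ≠ D_KL(Q||P) for this pair.

D_KL(P||Q) = Σ P(x) log₂(P(x)/Q(x))

Computing term by term:
  P(1)·log₂(P(1)/Q(1)) = (5/6)·log₂((5/6)/(1/4)) = 1.44747
  P(2)·log₂(P(2)/Q(2)) = (1/12)·log₂((1/12)/(1/3)) = -0.16667
  P(3)·log₂(P(3)/Q(3)) = (1/12)·log₂((1/12)/(5/12)) = -0.19349

D_KL(P||Q) = 1.44747 - 0.16667 - 0.19349 = 1.08731 ≈ 1.0873 bits

D_KL(Q||P) = Σ Q(x) log₂(Q(x)/P(x))

Computing term by term:
  Q(1)·log₂(Q(1)/P(1)) = (1/4)·log₂((1/4)/(5/6)) = -0.43424
  Q(2)·log₂(Q(2)/P(2)) = (1/3)·log₂((1/3)/(1/12)) = 0.66667
  Q(3)·log₂(Q(3)/P(3)) = (5/12)·log₂((5/12)/(1/12)) = 0.96747

D_KL(Q||P) = -0.43424 + 0.66667 + 0.96747 = 1.19990 ≈ 1.1999 bits

These are NOT equal (difference: 0.1126 bits). KL divergence is asymmetric: D_KL(P||Q) ≠ D_KL(Q||P) in general.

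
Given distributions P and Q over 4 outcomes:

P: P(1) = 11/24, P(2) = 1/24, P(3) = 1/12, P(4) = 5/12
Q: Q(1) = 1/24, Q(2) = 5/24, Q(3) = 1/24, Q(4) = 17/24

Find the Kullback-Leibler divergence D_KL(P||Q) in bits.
1.2532 bits

D_KL(P||Q) = Σ P(x) log₂(P(x)/Q(x))

Computing term by term:
  P(1)·log₂(P(1)/Q(1)) = (11/24)·log₂((11/24)/(1/24)) = 1.58557
  P(2)·log₂(P(2)/Q(2)) = (1/24)·log₂((1/24)/(5/24)) = -0.09675
  P(3)·log₂(P(3)/Q(3)) = (1/12)·log₂((1/12)/(1/24)) = 0.08333
  P(4)·log₂(P(4)/Q(4)) = (5/12)·log₂((5/12)/(17/24)) = -0.31897

D_KL(P||Q) = 1.58557 - 0.09675 + 0.08333 - 0.31897 = 1.25318 ≈ 1.2532 bits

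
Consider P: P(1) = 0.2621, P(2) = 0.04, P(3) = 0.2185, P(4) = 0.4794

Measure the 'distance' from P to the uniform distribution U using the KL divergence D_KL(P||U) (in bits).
0.3200 bits

U(i) = 1/4 for all i

D_KL(P||U) = Σ P(x) log₂(P(x) / (1/4))
           = Σ P(x) log₂(P(x)) + log₂(4)
           = log₂(4) - H(P)

H(P) = -Σ P(x) log₂(P(x)):
  -P(1)·log₂(P(1)) = -(0.2621)·log₂(0.2621) = 0.50633
  -P(2)·log₂(P(2)) = -(0.04)·log₂(0.04) = 0.18575
  -P(3)·log₂(P(3)) = -(0.2185)·log₂(0.2185) = 0.47945
  -P(4)·log₂(P(4)) = -(0.4794)·log₂(0.4794) = 0.50850
H(P) = 0.50633 + 0.18575 + 0.47945 + 0.50850 = 1.68003 bits

log₂(4) = 2.00000 bits

D_KL(P||U) = 2.00000 - 1.68003 = 0.31997 ≈ 0.3200 bits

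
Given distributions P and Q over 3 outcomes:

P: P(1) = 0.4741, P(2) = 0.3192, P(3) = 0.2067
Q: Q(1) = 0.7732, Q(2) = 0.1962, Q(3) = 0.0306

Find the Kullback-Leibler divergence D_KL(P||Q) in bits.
0.4592 bits

D_KL(P||Q) = Σ P(x) log₂(P(x)/Q(x))

Computing term by term:
  P(1)·log₂(P(1)/Q(1)) = 0.4741·log₂(0.4741/0.7732) = -0.33455
  P(2)·log₂(P(2)/Q(2)) = 0.3192·log₂(0.3192/0.1962) = 0.22412
  P(3)·log₂(P(3)/Q(3)) = 0.2067·log₂(0.2067/0.0306) = 0.56965

D_KL(P||Q) = -0.33455 + 0.22412 + 0.56965 = 0.45922 ≈ 0.4592 bits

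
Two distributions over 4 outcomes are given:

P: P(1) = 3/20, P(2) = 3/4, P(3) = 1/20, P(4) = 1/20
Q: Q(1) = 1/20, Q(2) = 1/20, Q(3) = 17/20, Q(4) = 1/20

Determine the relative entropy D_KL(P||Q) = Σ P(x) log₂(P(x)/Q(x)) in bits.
2.9635 bits

D_KL(P||Q) = Σ P(x) log₂(P(x)/Q(x))

Computing term by term:
  P(1)·log₂(P(1)/Q(1)) = (3/20)·log₂((3/20)/(1/20)) = 0.23774
  P(2)·log₂(P(2)/Q(2)) = (3/4)·log₂((3/4)/(1/20)) = 2.93017
  P(3)·log₂(P(3)/Q(3)) = (1/20)·log₂((1/20)/(17/20)) = -0.20437
  P(4)·log₂(P(4)/Q(4)) = (1/20)·log₂((1/20)/(1/20)) = 0.00000

D_KL(P||Q) = 0.23774 + 2.93017 - 0.20437 + 0.00000 = 2.96354 ≈ 2.9635 bits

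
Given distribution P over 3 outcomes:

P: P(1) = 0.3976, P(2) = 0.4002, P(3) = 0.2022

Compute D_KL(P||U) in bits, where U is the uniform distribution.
0.0609 bits

U(i) = 1/3 for all i

D_KL(P||U) = Σ P(x) log₂(P(x) / (1/3))
           = Σ P(x) log₂(P(x)) + log₂(3)
           = log₂(3) - H(P)

H(P) = -Σ P(x) log₂(P(x)):
  -P(1)·log₂(P(1)) = -(0.3976)·log₂(0.3976) = 0.52905
  -P(2)·log₂(P(2)) = -(0.4002)·log₂(0.4002) = 0.52875
  -P(3)·log₂(P(3)) = -(0.2022)·log₂(0.2022) = 0.46630
H(P) = 0.52905 + 0.52875 + 0.46630 = 1.52410 bits

log₂(3) = 1.58496 bits

D_KL(P||U) = 1.58496 - 1.52410 = 0.06086 ≈ 0.0609 bits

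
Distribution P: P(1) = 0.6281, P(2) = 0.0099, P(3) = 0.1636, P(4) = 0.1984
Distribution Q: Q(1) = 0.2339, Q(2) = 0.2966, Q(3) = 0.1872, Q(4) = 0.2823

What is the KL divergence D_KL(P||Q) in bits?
0.7138 bits

D_KL(P||Q) = Σ P(x) log₂(P(x)/Q(x))

Computing term by term:
  P(1)·log₂(P(1)/Q(1)) = 0.6281·log₂(0.6281/0.2339) = 0.89511
  P(2)·log₂(P(2)/Q(2)) = 0.0099·log₂(0.0099/0.2966) = -0.04856
  P(3)·log₂(P(3)/Q(3)) = 0.1636·log₂(0.1636/0.1872) = -0.03181
  P(4)·log₂(P(4)/Q(4)) = 0.1984·log₂(0.1984/0.2823) = -0.10095

D_KL(P||Q) = 0.89511 - 0.04856 - 0.03181 - 0.10095 = 0.71379 ≈ 0.7138 bits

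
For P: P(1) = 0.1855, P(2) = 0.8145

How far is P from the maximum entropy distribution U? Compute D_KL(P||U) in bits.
0.3080 bits

U(i) = 1/2 for all i

D_KL(P||U) = Σ P(x) log₂(P(x) / (1/2))
           = Σ P(x) log₂(P(x)) + log₂(2)
           = log₂(2) - H(P)

H(P) = -Σ P(x) log₂(P(x)):
  -P(1)·log₂(P(1)) = -(0.1855)·log₂(0.1855) = 0.45086
  -P(2)·log₂(P(2)) = -(0.8145)·log₂(0.8145) = 0.24110
H(P) = 0.45086 + 0.24110 = 0.69196 bits

log₂(2) = 1.00000 bits

D_KL(P||U) = 1.00000 - 0.69196 = 0.30804 ≈ 0.3080 bits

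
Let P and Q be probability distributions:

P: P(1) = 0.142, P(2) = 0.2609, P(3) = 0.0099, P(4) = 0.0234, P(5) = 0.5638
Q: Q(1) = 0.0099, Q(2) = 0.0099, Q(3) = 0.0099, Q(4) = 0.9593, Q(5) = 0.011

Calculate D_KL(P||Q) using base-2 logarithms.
4.8538 bits

D_KL(P||Q) = Σ P(x) log₂(P(x)/Q(x))

Computing term by term:
  P(1)·log₂(P(1)/Q(1)) = 0.142·log₂(0.142/0.0099) = 0.54561
  P(2)·log₂(P(2)/Q(2)) = 0.2609·log₂(0.2609/0.0099) = 1.23143
  P(3)·log₂(P(3)/Q(3)) = 0.0099·log₂(0.0099/0.0099) = 0.00000
  P(4)·log₂(P(4)/Q(4)) = 0.0234·log₂(0.0234/0.9593) = -0.12536
  P(5)·log₂(P(5)/Q(5)) = 0.5638·log₂(0.5638/0.011) = 3.20216

D_KL(P||Q) = 0.54561 + 1.23143 + 0.00000 - 0.12536 + 3.20216 = 4.85384 ≈ 4.8538 bits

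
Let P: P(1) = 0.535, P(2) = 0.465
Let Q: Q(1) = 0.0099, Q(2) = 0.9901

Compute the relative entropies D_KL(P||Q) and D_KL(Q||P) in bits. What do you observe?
D_KL(P||Q) = 2.5724 bits, D_KL(Q||P) = 1.0226 bits. The two directions give different values (D_KL(P||Q) exceeds D_KL(Q||P) by 1.5498 bits): KL divergence is asymmetric.

D_KL(P||Q) = Σ P(x) log₂(P(x)/Q(x))

Computing term by term:
  P(1)·log₂(P(1)/Q(1)) = 0.535·log₂(0.535/0.0099) = 3.07944
  P(2)·log₂(P(2)/Q(2)) = 0.465·log₂(0.465/0.9901) = -0.50701

D_KL(P||Q) = 3.07944 - 0.50701 = 2.57243 ≈ 2.5724 bits

D_KL(Q||P) = Σ Q(x) log₂(Q(x)/P(x))

Computing term by term:
  Q(1)·log₂(Q(1)/P(1)) = 0.0099·log₂(0.0099/0.535) = -0.05698
  Q(2)·log₂(Q(2)/P(2)) = 0.9901·log₂(0.9901/0.465) = 1.07955

D_KL(Q||P) = -0.05698 + 1.07955 = 1.02257 ≈ 1.0226 bits

These are NOT equal (difference: 1.5498 bits). KL divergence is asymmetric: D_KL(P||Q) ≠ D_KL(Q||P) in general.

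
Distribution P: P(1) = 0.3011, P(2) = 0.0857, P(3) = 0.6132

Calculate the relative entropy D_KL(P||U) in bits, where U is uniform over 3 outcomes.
0.3271 bits

U(i) = 1/3 for all i

D_KL(P||U) = Σ P(x) log₂(P(x) / (1/3))
           = Σ P(x) log₂(P(x)) + log₂(3)
           = log₂(3) - H(P)

H(P) = -Σ P(x) log₂(P(x)):
  -P(1)·log₂(P(1)) = -(0.3011)·log₂(0.3011) = 0.52141
  -P(2)·log₂(P(2)) = -(0.0857)·log₂(0.0857) = 0.30377
  -P(3)·log₂(P(3)) = -(0.6132)·log₂(0.6132) = 0.43266
H(P) = 0.52141 + 0.30377 + 0.43266 = 1.25784 bits

log₂(3) = 1.58496 bits

D_KL(P||U) = 1.58496 - 1.25784 = 0.32712 ≈ 0.3271 bits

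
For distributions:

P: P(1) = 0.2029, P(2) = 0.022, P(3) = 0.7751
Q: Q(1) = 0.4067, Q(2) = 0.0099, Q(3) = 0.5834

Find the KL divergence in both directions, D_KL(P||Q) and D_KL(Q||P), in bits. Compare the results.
D_KL(P||Q) = 0.1395 bits, D_KL(Q||P) = 0.1575 bits. D_KL(Q||P) is larger than D_KL(P||Q) by 0.0180 bits; the two directions differ.

D_KL(P||Q) = Σ P(x) log₂(P(x)/Q(x))

Computing term by term:
  P(1)·log₂(P(1)/Q(1)) = 0.2029·log₂(0.2029/0.4067) = -0.20355
  P(2)·log₂(P(2)/Q(2)) = 0.022·log₂(0.022/0.0099) = 0.02534
  P(3)·log₂(P(3)/Q(3)) = 0.7751·log₂(0.7751/0.5834) = 0.31771

D_KL(P||Q) = -0.20355 + 0.02534 + 0.31771 = 0.13950 ≈ 0.1395 bits

D_KL(Q||P) = Σ Q(x) log₂(Q(x)/P(x))

Computing term by term:
  Q(1)·log₂(Q(1)/P(1)) = 0.4067·log₂(0.4067/0.2029) = 0.40800
  Q(2)·log₂(Q(2)/P(2)) = 0.0099·log₂(0.0099/0.022) = -0.01140
  Q(3)·log₂(Q(3)/P(3)) = 0.5834·log₂(0.5834/0.7751) = -0.23913

D_KL(Q||P) = 0.40800 - 0.01140 - 0.23913 = 0.15747 ≈ 0.1575 bits

These are NOT equal (difference: 0.0180 bits). KL divergence is asymmetric: D_KL(P||Q) ≠ D_KL(Q||P) in general.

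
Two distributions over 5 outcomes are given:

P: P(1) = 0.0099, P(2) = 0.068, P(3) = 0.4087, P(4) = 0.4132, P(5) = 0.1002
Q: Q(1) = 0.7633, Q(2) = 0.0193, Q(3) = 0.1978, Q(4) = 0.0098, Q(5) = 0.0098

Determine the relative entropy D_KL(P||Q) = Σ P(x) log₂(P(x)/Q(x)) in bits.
3.0559 bits

D_KL(P||Q) = Σ P(x) log₂(P(x)/Q(x))

Computing term by term:
  P(1)·log₂(P(1)/Q(1)) = 0.0099·log₂(0.0099/0.7633) = -0.06206
  P(2)·log₂(P(2)/Q(2)) = 0.068·log₂(0.068/0.0193) = 0.12355
  P(3)·log₂(P(3)/Q(3)) = 0.4087·log₂(0.4087/0.1978) = 0.42791
  P(4)·log₂(P(4)/Q(4)) = 0.4132·log₂(0.4132/0.0098) = 2.23042
  P(5)·log₂(P(5)/Q(5)) = 0.1002·log₂(0.1002/0.0098) = 0.33607

D_KL(P||Q) = -0.06206 + 0.12355 + 0.42791 + 2.23042 + 0.33607 = 3.05589 ≈ 3.0559 bits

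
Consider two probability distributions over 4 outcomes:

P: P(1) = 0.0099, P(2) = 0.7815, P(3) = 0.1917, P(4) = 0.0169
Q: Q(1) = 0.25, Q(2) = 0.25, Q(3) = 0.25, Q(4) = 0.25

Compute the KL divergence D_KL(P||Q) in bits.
1.0998 bits

D_KL(P||Q) = Σ P(x) log₂(P(x)/Q(x))

Computing term by term:
  P(1)·log₂(P(1)/Q(1)) = 0.0099·log₂(0.0099/0.25) = -0.04612
  P(2)·log₂(P(2)/Q(2)) = 0.7815·log₂(0.7815/0.25) = 1.28503
  P(3)·log₂(P(3)/Q(3)) = 0.1917·log₂(0.1917/0.25) = -0.07344
  P(4)·log₂(P(4)/Q(4)) = 0.0169·log₂(0.0169/0.25) = -0.06569

D_KL(P||Q) = -0.04612 + 1.28503 - 0.07344 - 0.06569 = 1.09978 ≈ 1.0998 bits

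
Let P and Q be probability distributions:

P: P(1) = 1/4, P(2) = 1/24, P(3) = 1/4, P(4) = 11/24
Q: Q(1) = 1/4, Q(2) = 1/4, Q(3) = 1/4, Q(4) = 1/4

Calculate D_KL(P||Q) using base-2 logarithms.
0.2931 bits

D_KL(P||Q) = Σ P(x) log₂(P(x)/Q(x))

Computing term by term:
  P(1)·log₂(P(1)/Q(1)) = (1/4)·log₂((1/4)/(1/4)) = 0.00000
  P(2)·log₂(P(2)/Q(2)) = (1/24)·log₂((1/24)/(1/4)) = -0.10771
  P(3)·log₂(P(3)/Q(3)) = (1/4)·log₂((1/4)/(1/4)) = 0.00000
  P(4)·log₂(P(4)/Q(4)) = (11/24)·log₂((11/24)/(1/4)) = 0.40080

D_KL(P||Q) = 0.00000 - 0.10771 + 0.00000 + 0.40080 = 0.29309 ≈ 0.2931 bits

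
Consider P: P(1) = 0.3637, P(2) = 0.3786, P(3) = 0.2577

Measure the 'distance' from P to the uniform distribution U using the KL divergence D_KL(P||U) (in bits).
0.0196 bits

U(i) = 1/3 for all i

D_KL(P||U) = Σ P(x) log₂(P(x) / (1/3))
           = Σ P(x) log₂(P(x)) + log₂(3)
           = log₂(3) - H(P)

H(P) = -Σ P(x) log₂(P(x)):
  -P(1)·log₂(P(1)) = -(0.3637)·log₂(0.3637) = 0.53070
  -P(2)·log₂(P(2)) = -(0.3786)·log₂(0.3786) = 0.53051
  -P(3)·log₂(P(3)) = -(0.2577)·log₂(0.2577) = 0.50412
H(P) = 0.53070 + 0.53051 + 0.50412 = 1.56533 bits

log₂(3) = 1.58496 bits

D_KL(P||U) = 1.58496 - 1.56533 = 0.01963 ≈ 0.0196 bits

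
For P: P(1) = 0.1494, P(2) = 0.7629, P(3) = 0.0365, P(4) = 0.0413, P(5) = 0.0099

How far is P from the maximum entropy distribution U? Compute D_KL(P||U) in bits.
1.1842 bits

U(i) = 1/5 for all i

D_KL(P||U) = Σ P(x) log₂(P(x) / (1/5))
           = Σ P(x) log₂(P(x)) + log₂(5)
           = log₂(5) - H(P)

H(P) = -Σ P(x) log₂(P(x)):
  -P(1)·log₂(P(1)) = -(0.1494)·log₂(0.1494) = 0.40977
  -P(2)·log₂(P(2)) = -(0.7629)·log₂(0.7629) = 0.29786
  -P(3)·log₂(P(3)) = -(0.0365)·log₂(0.0365) = 0.17432
  -P(4)·log₂(P(4)) = -(0.0413)·log₂(0.0413) = 0.18989
  -P(5)·log₂(P(5)) = -(0.0099)·log₂(0.0099) = 0.06592
H(P) = 0.40977 + 0.29786 + 0.17432 + 0.18989 + 0.06592 = 1.13776 bits

log₂(5) = 2.32193 bits

D_KL(P||U) = 2.32193 - 1.13776 = 1.18417 ≈ 1.1842 bits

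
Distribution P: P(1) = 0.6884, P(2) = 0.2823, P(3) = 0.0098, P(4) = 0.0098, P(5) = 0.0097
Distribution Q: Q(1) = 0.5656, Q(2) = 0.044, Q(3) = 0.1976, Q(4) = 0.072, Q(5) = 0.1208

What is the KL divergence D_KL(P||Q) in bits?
0.8462 bits

D_KL(P||Q) = Σ P(x) log₂(P(x)/Q(x))

Computing term by term:
  P(1)·log₂(P(1)/Q(1)) = 0.6884·log₂(0.6884/0.5656) = 0.19514
  P(2)·log₂(P(2)/Q(2)) = 0.2823·log₂(0.2823/0.044) = 0.75703
  P(3)·log₂(P(3)/Q(3)) = 0.0098·log₂(0.0098/0.1976) = -0.04247
  P(4)·log₂(P(4)/Q(4)) = 0.0098·log₂(0.0098/0.072) = -0.02820
  P(5)·log₂(P(5)/Q(5)) = 0.0097·log₂(0.0097/0.1208) = -0.03529

D_KL(P||Q) = 0.19514 + 0.75703 - 0.04247 - 0.02820 - 0.03529 = 0.84621 ≈ 0.8462 bits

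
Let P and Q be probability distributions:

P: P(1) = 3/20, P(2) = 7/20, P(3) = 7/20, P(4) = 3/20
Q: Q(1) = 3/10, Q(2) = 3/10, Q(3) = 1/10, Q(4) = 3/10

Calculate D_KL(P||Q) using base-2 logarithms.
0.4104 bits

D_KL(P||Q) = Σ P(x) log₂(P(x)/Q(x))

Computing term by term:
  P(1)·log₂(P(1)/Q(1)) = (3/20)·log₂((3/20)/(3/10)) = -0.15000
  P(2)·log₂(P(2)/Q(2)) = (7/20)·log₂((7/20)/(3/10)) = 0.07784
  P(3)·log₂(P(3)/Q(3)) = (7/20)·log₂((7/20)/(1/10)) = 0.63257
  P(4)·log₂(P(4)/Q(4)) = (3/20)·log₂((3/20)/(3/10)) = -0.15000

D_KL(P||Q) = -0.15000 + 0.07784 + 0.63257 - 0.15000 = 0.41041 ≈ 0.4104 bits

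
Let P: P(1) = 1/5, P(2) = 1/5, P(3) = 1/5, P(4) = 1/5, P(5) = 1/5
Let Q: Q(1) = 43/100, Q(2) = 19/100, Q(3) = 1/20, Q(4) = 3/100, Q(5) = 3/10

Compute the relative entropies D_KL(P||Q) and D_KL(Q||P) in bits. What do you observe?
D_KL(P||Q) = 0.6243 bits, D_KL(Q||P) = 0.4542 bits. The two directions give different values (D_KL(P||Q) exceeds D_KL(Q||P) by 0.1701 bits): KL divergence is asymmetric.

D_KL(P||Q) = Σ P(x) log₂(P(x)/Q(x))

Computing term by term:
  P(1)·log₂(P(1)/Q(1)) = (1/5)·log₂((1/5)/(43/100)) = -0.22087
  P(2)·log₂(P(2)/Q(2)) = (1/5)·log₂((1/5)/(19/100)) = 0.01480
  P(3)·log₂(P(3)/Q(3)) = (1/5)·log₂((1/5)/(1/20)) = 0.40000
  P(4)·log₂(P(4)/Q(4)) = (1/5)·log₂((1/5)/(3/100)) = 0.54739
  P(5)·log₂(P(5)/Q(5)) = (1/5)·log₂((1/5)/(3/10)) = -0.11699

D_KL(P||Q) = -0.22087 + 0.01480 + 0.40000 + 0.54739 - 0.11699 = 0.62433 ≈ 0.6243 bits

D_KL(Q||P) = Σ Q(x) log₂(Q(x)/P(x))

Computing term by term:
  Q(1)·log₂(Q(1)/P(1)) = (43/100)·log₂((43/100)/(1/5)) = 0.47486
  Q(2)·log₂(Q(2)/P(2)) = (19/100)·log₂((19/100)/(1/5)) = -0.01406
  Q(3)·log₂(Q(3)/P(3)) = (1/20)·log₂((1/20)/(1/5)) = -0.10000
  Q(4)·log₂(Q(4)/P(4)) = (3/100)·log₂((3/100)/(1/5)) = -0.08211
  Q(5)·log₂(Q(5)/P(5)) = (3/10)·log₂((3/10)/(1/5)) = 0.17549

D_KL(Q||P) = 0.47486 - 0.01406 - 0.10000 - 0.08211 + 0.17549 = 0.45418 ≈ 0.4542 bits

These are NOT equal (difference: 0.1701 bits). KL divergence is asymmetric: D_KL(P||Q) ≠ D_KL(Q||P) in general.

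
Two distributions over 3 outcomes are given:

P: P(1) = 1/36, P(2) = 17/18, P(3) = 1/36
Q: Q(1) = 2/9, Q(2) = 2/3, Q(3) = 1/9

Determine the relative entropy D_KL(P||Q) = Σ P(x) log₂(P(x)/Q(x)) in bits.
0.3357 bits

D_KL(P||Q) = Σ P(x) log₂(P(x)/Q(x))

Computing term by term:
  P(1)·log₂(P(1)/Q(1)) = (1/36)·log₂((1/36)/(2/9)) = -0.08333
  P(2)·log₂(P(2)/Q(2)) = (17/18)·log₂((17/18)/(2/3)) = 0.47458
  P(3)·log₂(P(3)/Q(3)) = (1/36)·log₂((1/36)/(1/9)) = -0.05556

D_KL(P||Q) = -0.08333 + 0.47458 - 0.05556 = 0.33569 ≈ 0.3357 bits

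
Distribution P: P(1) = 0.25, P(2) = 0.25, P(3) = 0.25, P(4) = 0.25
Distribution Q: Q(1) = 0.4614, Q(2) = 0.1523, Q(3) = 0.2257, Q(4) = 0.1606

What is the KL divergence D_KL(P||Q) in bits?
0.1542 bits

D_KL(P||Q) = Σ P(x) log₂(P(x)/Q(x))

Computing term by term:
  P(1)·log₂(P(1)/Q(1)) = 0.25·log₂(0.25/0.4614) = -0.22102
  P(2)·log₂(P(2)/Q(2)) = 0.25·log₂(0.25/0.1523) = 0.17875
  P(3)·log₂(P(3)/Q(3)) = 0.25·log₂(0.25/0.2257) = 0.03688
  P(4)·log₂(P(4)/Q(4)) = 0.25·log₂(0.25/0.1606) = 0.15961

D_KL(P||Q) = -0.22102 + 0.17875 + 0.03688 + 0.15961 = 0.15422 ≈ 0.1542 bits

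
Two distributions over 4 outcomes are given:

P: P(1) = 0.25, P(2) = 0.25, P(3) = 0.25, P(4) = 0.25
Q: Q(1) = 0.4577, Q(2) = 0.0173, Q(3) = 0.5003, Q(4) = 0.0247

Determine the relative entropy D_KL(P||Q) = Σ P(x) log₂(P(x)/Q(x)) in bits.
1.3298 bits

D_KL(P||Q) = Σ P(x) log₂(P(x)/Q(x))

Computing term by term:
  P(1)·log₂(P(1)/Q(1)) = 0.25·log₂(0.25/0.4577) = -0.21812
  P(2)·log₂(P(2)/Q(2)) = 0.25·log₂(0.25/0.0173) = 0.96327
  P(3)·log₂(P(3)/Q(3)) = 0.25·log₂(0.25/0.5003) = -0.25022
  P(4)·log₂(P(4)/Q(4)) = 0.25·log₂(0.25/0.0247) = 0.83484

D_KL(P||Q) = -0.21812 + 0.96327 - 0.25022 + 0.83484 = 1.32977 ≈ 1.3298 bits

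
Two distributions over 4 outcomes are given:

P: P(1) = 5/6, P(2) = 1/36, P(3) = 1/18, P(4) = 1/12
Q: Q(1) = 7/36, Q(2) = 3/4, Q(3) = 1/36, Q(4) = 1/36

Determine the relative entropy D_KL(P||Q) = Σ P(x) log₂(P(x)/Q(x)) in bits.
1.8052 bits

D_KL(P||Q) = Σ P(x) log₂(P(x)/Q(x))

Computing term by term:
  P(1)·log₂(P(1)/Q(1)) = (5/6)·log₂((5/6)/(7/36)) = 1.74961
  P(2)·log₂(P(2)/Q(2)) = (1/36)·log₂((1/36)/(3/4)) = -0.13208
  P(3)·log₂(P(3)/Q(3)) = (1/18)·log₂((1/18)/(1/36)) = 0.05556
  P(4)·log₂(P(4)/Q(4)) = (1/12)·log₂((1/12)/(1/36)) = 0.13208

D_KL(P||Q) = 1.74961 - 0.13208 + 0.05556 + 0.13208 = 1.80517 ≈ 1.8052 bits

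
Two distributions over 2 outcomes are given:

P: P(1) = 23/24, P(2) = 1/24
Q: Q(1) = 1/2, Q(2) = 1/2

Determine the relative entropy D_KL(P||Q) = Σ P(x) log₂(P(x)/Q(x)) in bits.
0.7501 bits

D_KL(P||Q) = Σ P(x) log₂(P(x)/Q(x))

Computing term by term:
  P(1)·log₂(P(1)/Q(1)) = (23/24)·log₂((23/24)/(1/2)) = 0.89949
  P(2)·log₂(P(2)/Q(2)) = (1/24)·log₂((1/24)/(1/2)) = -0.14937

D_KL(P||Q) = 0.89949 - 0.14937 = 0.75012 ≈ 0.7501 bits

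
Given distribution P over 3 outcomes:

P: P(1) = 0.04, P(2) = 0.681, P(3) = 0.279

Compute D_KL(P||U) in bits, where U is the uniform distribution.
0.5079 bits

U(i) = 1/3 for all i

D_KL(P||U) = Σ P(x) log₂(P(x) / (1/3))
           = Σ P(x) log₂(P(x)) + log₂(3)
           = log₂(3) - H(P)

H(P) = -Σ P(x) log₂(P(x)):
  -P(1)·log₂(P(1)) = -(0.04)·log₂(0.04) = 0.18575
  -P(2)·log₂(P(2)) = -(0.681)·log₂(0.681) = 0.37746
  -P(3)·log₂(P(3)) = -(0.279)·log₂(0.279) = 0.51382
H(P) = 0.18575 + 0.37746 + 0.51382 = 1.07703 bits

log₂(3) = 1.58496 bits

D_KL(P||U) = 1.58496 - 1.07703 = 0.50793 ≈ 0.5079 bits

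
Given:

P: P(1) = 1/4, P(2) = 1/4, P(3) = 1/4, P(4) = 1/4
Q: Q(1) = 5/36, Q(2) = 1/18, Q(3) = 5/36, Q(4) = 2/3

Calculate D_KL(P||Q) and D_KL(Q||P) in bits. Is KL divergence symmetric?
D_KL(P||Q) = 0.6127 bits, D_KL(Q||P) = 0.5873 bits. No, KL divergence is not symmetric.

D_KL(P||Q) = Σ P(x) log₂(P(x)/Q(x))

Computing term by term:
  P(1)·log₂(P(1)/Q(1)) = (1/4)·log₂((1/4)/(5/36)) = 0.21200
  P(2)·log₂(P(2)/Q(2)) = (1/4)·log₂((1/4)/(1/18)) = 0.54248
  P(3)·log₂(P(3)/Q(3)) = (1/4)·log₂((1/4)/(5/36)) = 0.21200
  P(4)·log₂(P(4)/Q(4)) = (1/4)·log₂((1/4)/(2/3)) = -0.35376

D_KL(P||Q) = 0.21200 + 0.54248 + 0.21200 - 0.35376 = 0.61272 ≈ 0.6127 bits

D_KL(Q||P) = Σ Q(x) log₂(Q(x)/P(x))

Computing term by term:
  Q(1)·log₂(Q(1)/P(1)) = (5/36)·log₂((5/36)/(1/4)) = -0.11778
  Q(2)·log₂(Q(2)/P(2)) = (1/18)·log₂((1/18)/(1/4)) = -0.12055
  Q(3)·log₂(Q(3)/P(3)) = (5/36)·log₂((5/36)/(1/4)) = -0.11778
  Q(4)·log₂(Q(4)/P(4)) = (2/3)·log₂((2/3)/(1/4)) = 0.94336

D_KL(Q||P) = -0.11778 - 0.12055 - 0.11778 + 0.94336 = 0.58725 ≈ 0.5873 bits

These are NOT equal (difference: 0.0254 bits). KL divergence is asymmetric: D_KL(P||Q) ≠ D_KL(Q||P) in general.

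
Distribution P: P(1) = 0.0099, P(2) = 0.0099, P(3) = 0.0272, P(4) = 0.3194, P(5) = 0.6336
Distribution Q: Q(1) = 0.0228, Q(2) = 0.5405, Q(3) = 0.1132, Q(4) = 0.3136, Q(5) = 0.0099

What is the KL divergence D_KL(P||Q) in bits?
3.6850 bits

D_KL(P||Q) = Σ P(x) log₂(P(x)/Q(x))

Computing term by term:
  P(1)·log₂(P(1)/Q(1)) = 0.0099·log₂(0.0099/0.0228) = -0.01191
  P(2)·log₂(P(2)/Q(2)) = 0.0099·log₂(0.0099/0.5405) = -0.05713
  P(3)·log₂(P(3)/Q(3)) = 0.0272·log₂(0.0272/0.1132) = -0.05596
  P(4)·log₂(P(4)/Q(4)) = 0.3194·log₂(0.3194/0.3136) = 0.00844
  P(5)·log₂(P(5)/Q(5)) = 0.6336·log₂(0.6336/0.0099) = 3.80160

D_KL(P||Q) = -0.01191 - 0.05713 - 0.05596 + 0.00844 + 3.80160 = 3.68504 ≈ 3.6850 bits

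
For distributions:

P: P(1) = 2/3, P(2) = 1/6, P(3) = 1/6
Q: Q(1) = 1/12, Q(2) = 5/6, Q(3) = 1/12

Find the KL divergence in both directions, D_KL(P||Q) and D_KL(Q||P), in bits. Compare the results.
D_KL(P||Q) = 1.7797 bits, D_KL(Q||P) = 1.6016 bits. D_KL(P||Q) is larger than D_KL(Q||P) by 0.1781 bits; the two directions differ.

D_KL(P||Q) = Σ P(x) log₂(P(x)/Q(x))

Computing term by term:
  P(1)·log₂(P(1)/Q(1)) = (2/3)·log₂((2/3)/(1/12)) = 2.00000
  P(2)·log₂(P(2)/Q(2)) = (1/6)·log₂((1/6)/(5/6)) = -0.38699
  P(3)·log₂(P(3)/Q(3)) = (1/6)·log₂((1/6)/(1/12)) = 0.16667

D_KL(P||Q) = 2.00000 - 0.38699 + 0.16667 = 1.77968 ≈ 1.7797 bits

D_KL(Q||P) = Σ Q(x) log₂(Q(x)/P(x))

Computing term by term:
  Q(1)·log₂(Q(1)/P(1)) = (1/12)·log₂((1/12)/(2/3)) = -0.25000
  Q(2)·log₂(Q(2)/P(2)) = (5/6)·log₂((5/6)/(1/6)) = 1.93494
  Q(3)·log₂(Q(3)/P(3)) = (1/12)·log₂((1/12)/(1/6)) = -0.08333

D_KL(Q||P) = -0.25000 + 1.93494 - 0.08333 = 1.60161 ≈ 1.6016 bits

These are NOT equal (difference: 0.1781 bits). KL divergence is asymmetric: D_KL(P||Q) ≠ D_KL(Q||P) in general.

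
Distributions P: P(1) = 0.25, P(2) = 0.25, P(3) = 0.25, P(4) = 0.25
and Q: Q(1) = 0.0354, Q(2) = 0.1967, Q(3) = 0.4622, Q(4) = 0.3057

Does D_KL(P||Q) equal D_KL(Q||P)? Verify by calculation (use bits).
D_KL(P||Q) = 0.4973 bits, D_KL(Q||P) = 0.3306 bits. No — D_KL(P||Q) ≠ D_KL(Q||P) for this pair.

D_KL(P||Q) = Σ P(x) log₂(P(x)/Q(x))

Computing term by term:
  P(1)·log₂(P(1)/Q(1)) = 0.25·log₂(0.25/0.0354) = 0.70503
  P(2)·log₂(P(2)/Q(2)) = 0.25·log₂(0.25/0.1967) = 0.08648
  P(3)·log₂(P(3)/Q(3)) = 0.25·log₂(0.25/0.4622) = -0.22165
  P(4)·log₂(P(4)/Q(4)) = 0.25·log₂(0.25/0.3057) = -0.07255

D_KL(P||Q) = 0.70503 + 0.08648 - 0.22165 - 0.07255 = 0.49731 ≈ 0.4973 bits

D_KL(Q||P) = Σ Q(x) log₂(Q(x)/P(x))

Computing term by term:
  Q(1)·log₂(Q(1)/P(1)) = 0.0354·log₂(0.0354/0.25) = -0.09983
  Q(2)·log₂(Q(2)/P(2)) = 0.1967·log₂(0.1967/0.25) = -0.06804
  Q(3)·log₂(Q(3)/P(3)) = 0.4622·log₂(0.4622/0.25) = 0.40978
  Q(4)·log₂(Q(4)/P(4)) = 0.3057·log₂(0.3057/0.25) = 0.08871

D_KL(Q||P) = -0.09983 - 0.06804 + 0.40978 + 0.08871 = 0.33062 ≈ 0.3306 bits

These are NOT equal (difference: 0.1667 bits). KL divergence is asymmetric: D_KL(P||Q) ≠ D_KL(Q||P) in general.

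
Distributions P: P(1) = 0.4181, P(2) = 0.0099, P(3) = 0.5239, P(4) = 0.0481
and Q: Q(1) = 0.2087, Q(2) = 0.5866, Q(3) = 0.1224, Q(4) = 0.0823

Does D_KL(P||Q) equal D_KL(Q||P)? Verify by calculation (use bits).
D_KL(P||Q) = 1.4225 bits, D_KL(Q||P) = 3.0522 bits. No — D_KL(P||Q) ≠ D_KL(Q||P) for this pair.

D_KL(P||Q) = Σ P(x) log₂(P(x)/Q(x))

Computing term by term:
  P(1)·log₂(P(1)/Q(1)) = 0.4181·log₂(0.4181/0.2087) = 0.41911
  P(2)·log₂(P(2)/Q(2)) = 0.0099·log₂(0.0099/0.5866) = -0.05830
  P(3)·log₂(P(3)/Q(3)) = 0.5239·log₂(0.5239/0.1224) = 1.09898
  P(4)·log₂(P(4)/Q(4)) = 0.0481·log₂(0.0481/0.0823) = -0.03727

D_KL(P||Q) = 0.41911 - 0.05830 + 1.09898 - 0.03727 = 1.42252 ≈ 1.4225 bits

D_KL(Q||P) = Σ Q(x) log₂(Q(x)/P(x))

Computing term by term:
  Q(1)·log₂(Q(1)/P(1)) = 0.2087·log₂(0.2087/0.4181) = -0.20920
  Q(2)·log₂(Q(2)/P(2)) = 0.5866·log₂(0.5866/0.0099) = 3.45437
  Q(3)·log₂(Q(3)/P(3)) = 0.1224·log₂(0.1224/0.5239) = -0.25676
  Q(4)·log₂(Q(4)/P(4)) = 0.0823·log₂(0.0823/0.0481) = 0.06377

D_KL(Q||P) = -0.20920 + 3.45437 - 0.25676 + 0.06377 = 3.05218 ≈ 3.0522 bits

These are NOT equal (difference: 1.6297 bits). KL divergence is asymmetric: D_KL(P||Q) ≠ D_KL(Q||P) in general.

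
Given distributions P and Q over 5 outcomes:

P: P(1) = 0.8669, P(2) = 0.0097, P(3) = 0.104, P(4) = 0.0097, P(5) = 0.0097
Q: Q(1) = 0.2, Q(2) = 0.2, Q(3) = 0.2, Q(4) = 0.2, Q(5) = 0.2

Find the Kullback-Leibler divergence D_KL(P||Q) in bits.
1.6091 bits

D_KL(P||Q) = Σ P(x) log₂(P(x)/Q(x))

Computing term by term:
  P(1)·log₂(P(1)/Q(1)) = 0.8669·log₂(0.8669/0.2) = 1.83424
  P(2)·log₂(P(2)/Q(2)) = 0.0097·log₂(0.0097/0.2) = -0.04235
  P(3)·log₂(P(3)/Q(3)) = 0.104·log₂(0.104/0.2) = -0.09812
  P(4)·log₂(P(4)/Q(4)) = 0.0097·log₂(0.0097/0.2) = -0.04235
  P(5)·log₂(P(5)/Q(5)) = 0.0097·log₂(0.0097/0.2) = -0.04235

D_KL(P||Q) = 1.83424 - 0.04235 - 0.09812 - 0.04235 - 0.04235 = 1.60907 ≈ 1.6091 bits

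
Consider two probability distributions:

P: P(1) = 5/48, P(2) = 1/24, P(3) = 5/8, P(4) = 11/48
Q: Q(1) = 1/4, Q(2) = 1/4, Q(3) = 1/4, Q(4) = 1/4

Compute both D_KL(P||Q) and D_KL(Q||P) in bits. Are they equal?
D_KL(P||Q) = 0.5582 bits, D_KL(Q||P) = 0.6629 bits. No, they are not equal.

D_KL(P||Q) = Σ P(x) log₂(P(x)/Q(x))

Computing term by term:
  P(1)·log₂(P(1)/Q(1)) = (5/48)·log₂((5/48)/(1/4)) = -0.13157
  P(2)·log₂(P(2)/Q(2)) = (1/24)·log₂((1/24)/(1/4)) = -0.10771
  P(3)·log₂(P(3)/Q(3)) = (5/8)·log₂((5/8)/(1/4)) = 0.82621
  P(4)·log₂(P(4)/Q(4)) = (11/48)·log₂((11/48)/(1/4)) = -0.02877

D_KL(P||Q) = -0.13157 - 0.10771 + 0.82621 - 0.02877 = 0.55816 ≈ 0.5582 bits

D_KL(Q||P) = Σ Q(x) log₂(Q(x)/P(x))

Computing term by term:
  Q(1)·log₂(Q(1)/P(1)) = (1/4)·log₂((1/4)/(5/48)) = 0.31576
  Q(2)·log₂(Q(2)/P(2)) = (1/4)·log₂((1/4)/(1/24)) = 0.64624
  Q(3)·log₂(Q(3)/P(3)) = (1/4)·log₂((1/4)/(5/8)) = -0.33048
  Q(4)·log₂(Q(4)/P(4)) = (1/4)·log₂((1/4)/(11/48)) = 0.03138

D_KL(Q||P) = 0.31576 + 0.64624 - 0.33048 + 0.03138 = 0.66290 ≈ 0.6629 bits

These are NOT equal (difference: 0.1047 bits). KL divergence is asymmetric: D_KL(P||Q) ≠ D_KL(Q||P) in general.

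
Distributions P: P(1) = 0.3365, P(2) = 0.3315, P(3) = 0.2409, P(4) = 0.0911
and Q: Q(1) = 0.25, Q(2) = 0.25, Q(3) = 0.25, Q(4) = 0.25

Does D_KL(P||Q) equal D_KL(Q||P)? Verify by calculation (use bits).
D_KL(P||Q) = 0.1336 bits, D_KL(Q||P) = 0.1685 bits. No — D_KL(P||Q) ≠ D_KL(Q||P) for this pair.

D_KL(P||Q) = Σ P(x) log₂(P(x)/Q(x))

Computing term by term:
  P(1)·log₂(P(1)/Q(1)) = 0.3365·log₂(0.3365/0.25) = 0.14425
  P(2)·log₂(P(2)/Q(2)) = 0.3315·log₂(0.3315/0.25) = 0.13495
  P(3)·log₂(P(3)/Q(3)) = 0.2409·log₂(0.2409/0.25) = -0.01289
  P(4)·log₂(P(4)/Q(4)) = 0.0911·log₂(0.0911/0.25) = -0.13268

D_KL(P||Q) = 0.14425 + 0.13495 - 0.01289 - 0.13268 = 0.13363 ≈ 0.1336 bits

D_KL(Q||P) = Σ Q(x) log₂(Q(x)/P(x))

Computing term by term:
  Q(1)·log₂(Q(1)/P(1)) = 0.25·log₂(0.25/0.3365) = -0.10717
  Q(2)·log₂(Q(2)/P(2)) = 0.25·log₂(0.25/0.3315) = -0.10177
  Q(3)·log₂(Q(3)/P(3)) = 0.25·log₂(0.25/0.2409) = 0.01337
  Q(4)·log₂(Q(4)/P(4)) = 0.25·log₂(0.25/0.0911) = 0.36410

D_KL(Q||P) = -0.10717 - 0.10177 + 0.01337 + 0.36410 = 0.16853 ≈ 0.1685 bits

These are NOT equal (difference: 0.0349 bits). KL divergence is asymmetric: D_KL(P||Q) ≠ D_KL(Q||P) in general.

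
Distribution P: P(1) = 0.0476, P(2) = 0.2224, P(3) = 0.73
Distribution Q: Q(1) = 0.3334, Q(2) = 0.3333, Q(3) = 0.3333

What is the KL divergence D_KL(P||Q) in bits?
0.5622 bits

D_KL(P||Q) = Σ P(x) log₂(P(x)/Q(x))

Computing term by term:
  P(1)·log₂(P(1)/Q(1)) = 0.0476·log₂(0.0476/0.3334) = -0.13367
  P(2)·log₂(P(2)/Q(2)) = 0.2224·log₂(0.2224/0.3333) = -0.12981
  P(3)·log₂(P(3)/Q(3)) = 0.73·log₂(0.73/0.3333) = 0.82568

D_KL(P||Q) = -0.13367 - 0.12981 + 0.82568 = 0.56220 ≈ 0.5622 bits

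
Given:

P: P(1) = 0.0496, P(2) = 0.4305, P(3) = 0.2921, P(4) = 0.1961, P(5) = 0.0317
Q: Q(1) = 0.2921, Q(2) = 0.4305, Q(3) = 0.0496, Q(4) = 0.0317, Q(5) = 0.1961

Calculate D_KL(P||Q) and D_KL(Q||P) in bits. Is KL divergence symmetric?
D_KL(P||Q) = 1.0525 bits, D_KL(Q||P) = 1.0525 bits. The two values coincide for this particular pair, but no — KL divergence is not symmetric in general.

D_KL(P||Q) = Σ P(x) log₂(P(x)/Q(x))

Computing term by term:
  P(1)·log₂(P(1)/Q(1)) = 0.0496·log₂(0.0496/0.2921) = -0.12688
  P(2)·log₂(P(2)/Q(2)) = 0.4305·log₂(0.4305/0.4305) = 0.00000
  P(3)·log₂(P(3)/Q(3)) = 0.2921·log₂(0.2921/0.0496) = 0.74721
  P(4)·log₂(P(4)/Q(4)) = 0.1961·log₂(0.1961/0.0317) = 0.51555
  P(5)·log₂(P(5)/Q(5)) = 0.0317·log₂(0.0317/0.1961) = -0.08334

D_KL(P||Q) = -0.12688 + 0.00000 + 0.74721 + 0.51555 - 0.08334 = 1.05254 ≈ 1.0525 bits

D_KL(Q||P) = Σ Q(x) log₂(Q(x)/P(x))

Computing term by term:
  Q(1)·log₂(Q(1)/P(1)) = 0.2921·log₂(0.2921/0.0496) = 0.74721
  Q(2)·log₂(Q(2)/P(2)) = 0.4305·log₂(0.4305/0.4305) = 0.00000
  Q(3)·log₂(Q(3)/P(3)) = 0.0496·log₂(0.0496/0.2921) = -0.12688
  Q(4)·log₂(Q(4)/P(4)) = 0.0317·log₂(0.0317/0.1961) = -0.08334
  Q(5)·log₂(Q(5)/P(5)) = 0.1961·log₂(0.1961/0.0317) = 0.51555

D_KL(Q||P) = 0.74721 + 0.00000 - 0.12688 - 0.08334 + 0.51555 = 1.05254 ≈ 1.0525 bits

These ARE equal here. Q is P with outcomes relabeled (Q(1) = P(3), Q(3) = P(1), Q(4) = P(5), Q(5) = P(4)) by a relabeling that is its own inverse, so the two sums contain exactly the same terms in a different order. This is a special case — KL divergence is not symmetric in general: D_KL(P||Q) ≠ D_KL(Q||P) for most P, Q.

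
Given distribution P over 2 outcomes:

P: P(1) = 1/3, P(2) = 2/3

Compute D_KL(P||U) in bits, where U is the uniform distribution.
0.0817 bits

U(i) = 1/2 for all i

D_KL(P||U) = Σ P(x) log₂(P(x) / (1/2))
           = Σ P(x) log₂(P(x)) + log₂(2)
           = log₂(2) - H(P)

H(P) = -Σ P(x) log₂(P(x)):
  -P(1)·log₂(P(1)) = -(1/3)·log₂(1/3) = 0.52832
  -P(2)·log₂(P(2)) = -(2/3)·log₂(2/3) = 0.38998
H(P) = 0.52832 + 0.38998 = 0.91830 bits

log₂(2) = 1.00000 bits

D_KL(P||U) = 1.00000 - 0.91830 = 0.08170 ≈ 0.0817 bits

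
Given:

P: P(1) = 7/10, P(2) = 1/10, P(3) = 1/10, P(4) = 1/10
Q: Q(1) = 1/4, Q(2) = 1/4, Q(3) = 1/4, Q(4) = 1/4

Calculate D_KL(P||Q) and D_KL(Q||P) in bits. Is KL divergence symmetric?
D_KL(P||Q) = 0.6432 bits, D_KL(Q||P) = 0.6201 bits. No, KL divergence is not symmetric.

D_KL(P||Q) = Σ P(x) log₂(P(x)/Q(x))

Computing term by term:
  P(1)·log₂(P(1)/Q(1)) = (7/10)·log₂((7/10)/(1/4)) = 1.03980
  P(2)·log₂(P(2)/Q(2)) = (1/10)·log₂((1/10)/(1/4)) = -0.13219
  P(3)·log₂(P(3)/Q(3)) = (1/10)·log₂((1/10)/(1/4)) = -0.13219
  P(4)·log₂(P(4)/Q(4)) = (1/10)·log₂((1/10)/(1/4)) = -0.13219

D_KL(P||Q) = 1.03980 - 0.13219 - 0.13219 - 0.13219 = 0.64323 ≈ 0.6432 bits

D_KL(Q||P) = Σ Q(x) log₂(Q(x)/P(x))

Computing term by term:
  Q(1)·log₂(Q(1)/P(1)) = (1/4)·log₂((1/4)/(7/10)) = -0.37136
  Q(2)·log₂(Q(2)/P(2)) = (1/4)·log₂((1/4)/(1/10)) = 0.33048
  Q(3)·log₂(Q(3)/P(3)) = (1/4)·log₂((1/4)/(1/10)) = 0.33048
  Q(4)·log₂(Q(4)/P(4)) = (1/4)·log₂((1/4)/(1/10)) = 0.33048

D_KL(Q||P) = -0.37136 + 0.33048 + 0.33048 + 0.33048 = 0.62008 ≈ 0.6201 bits

These are NOT equal (difference: 0.0231 bits). KL divergence is asymmetric: D_KL(P||Q) ≠ D_KL(Q||P) in general.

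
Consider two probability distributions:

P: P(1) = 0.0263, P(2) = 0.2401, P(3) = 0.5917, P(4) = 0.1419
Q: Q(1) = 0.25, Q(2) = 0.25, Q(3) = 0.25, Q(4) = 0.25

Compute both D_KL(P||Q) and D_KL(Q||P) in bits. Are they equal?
D_KL(P||Q) = 0.5201 bits, D_KL(Q||P) = 0.7203 bits. No, they are not equal.

D_KL(P||Q) = Σ P(x) log₂(P(x)/Q(x))

Computing term by term:
  P(1)·log₂(P(1)/Q(1)) = 0.0263·log₂(0.0263/0.25) = -0.08544
  P(2)·log₂(P(2)/Q(2)) = 0.2401·log₂(0.2401/0.25) = -0.01400
  P(3)·log₂(P(3)/Q(3)) = 0.5917·log₂(0.5917/0.25) = 0.73545
  P(4)·log₂(P(4)/Q(4)) = 0.1419·log₂(0.1419/0.25) = -0.11594

D_KL(P||Q) = -0.08544 - 0.01400 + 0.73545 - 0.11594 = 0.52007 ≈ 0.5201 bits

D_KL(Q||P) = Σ Q(x) log₂(Q(x)/P(x))

Computing term by term:
  Q(1)·log₂(Q(1)/P(1)) = 0.25·log₂(0.25/0.0263) = 0.81220
  Q(2)·log₂(Q(2)/P(2)) = 0.25·log₂(0.25/0.2401) = 0.01457
  Q(3)·log₂(Q(3)/P(3)) = 0.25·log₂(0.25/0.5917) = -0.31073
  Q(4)·log₂(Q(4)/P(4)) = 0.25·log₂(0.25/0.1419) = 0.20426

D_KL(Q||P) = 0.81220 + 0.01457 - 0.31073 + 0.20426 = 0.72030 ≈ 0.7203 bits

These are NOT equal (difference: 0.2002 bits). KL divergence is asymmetric: D_KL(P||Q) ≠ D_KL(Q||P) in general.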